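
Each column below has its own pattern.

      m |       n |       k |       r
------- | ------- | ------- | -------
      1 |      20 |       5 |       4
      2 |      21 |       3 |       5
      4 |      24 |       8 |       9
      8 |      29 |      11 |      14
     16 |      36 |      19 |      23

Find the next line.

32  45  30  37

Column m: 1, 2, 4, 8, 16 → 32 (×2 each step).
Column n: 20, 21, 24, 29, 36 → 45 (differences are 1, 3, 5, … (increasing by 2 each time)).
Column k goes 5, 3, 8, 11, 19 → 30 (each term is the sum of the two before it).
Column r: each term is the sum of the two before it, so 4, 5, 9, 14, 23 → 37.
Combining the parts gives 32  45  30  37.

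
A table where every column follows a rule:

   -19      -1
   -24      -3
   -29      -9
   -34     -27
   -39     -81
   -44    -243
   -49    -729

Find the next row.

First component goes -19, -24, -29, -34, -39, -44, -49 → -54 (−5 each step).
For the second component, ×3 each step: -1, -3, -9, -27, -81, -243, -729 → -2187.
Putting it together: -54  -2187.

-54  -2187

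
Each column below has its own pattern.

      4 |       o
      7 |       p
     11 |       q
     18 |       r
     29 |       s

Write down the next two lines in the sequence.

First component: each term is the sum of the two before it, so 4, 7, 11, 18, 29 → 47 → 76.
Letter: letters move forward 1 place in the alphabet, so o, p, q, r, s → t → u.
Putting the parts together: 47  t and then 76  u.

47  t; 76  u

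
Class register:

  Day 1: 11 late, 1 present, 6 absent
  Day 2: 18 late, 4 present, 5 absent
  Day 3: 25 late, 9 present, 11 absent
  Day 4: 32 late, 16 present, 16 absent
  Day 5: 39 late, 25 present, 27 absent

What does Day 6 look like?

For the late, +7 each step: 11, 18, 25, 32, 39 → 46.
Present: 1, 4, 9, 16, 25 → 36 (perfect squares: 1², 2², 3², …).
Absent — each term is the sum of the two before it: 6, 5, 11, 16, 27 → 43.
So the next row is 46 late, 36 present, 43 absent.

46 late, 36 present, 43 absent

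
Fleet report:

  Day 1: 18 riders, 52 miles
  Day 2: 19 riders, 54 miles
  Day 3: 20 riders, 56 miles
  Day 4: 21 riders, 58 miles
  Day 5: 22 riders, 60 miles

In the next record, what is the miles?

Miles — +2 each step: 52, 54, 56, 58, 60 → 62.

62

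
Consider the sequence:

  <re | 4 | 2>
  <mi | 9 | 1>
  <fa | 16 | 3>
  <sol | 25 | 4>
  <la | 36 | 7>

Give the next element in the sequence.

<ti | 49 | 11>

Note: runs through the solfège scale do→ti; re, mi, fa, sol, la → ti.
Second slot goes 4, 9, 16, 25, 36 → 49 (differences are 5, 7, 9, … (increasing by 2 each time)).
Third slot: each term is the sum of the two before it, so 2, 1, 3, 4, 7 → 11.
Putting it together: <ti | 49 | 11>.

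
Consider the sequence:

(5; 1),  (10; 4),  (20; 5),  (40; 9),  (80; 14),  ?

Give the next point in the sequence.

(160; 23)

First value — ×2 each step: 5, 10, 20, 40, 80 → 160.
Second value goes 1, 4, 5, 9, 14 → 23 (each term is the sum of the two before it).
Combining the parts gives (160; 23).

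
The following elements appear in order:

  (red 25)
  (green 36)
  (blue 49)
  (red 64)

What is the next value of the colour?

Colour: red, green, blue, red → green (repeats red → green → blue).
Second coordinate: 25, 36, 49, 64 → 81 (perfect squares: 5², 6², 7², …).

green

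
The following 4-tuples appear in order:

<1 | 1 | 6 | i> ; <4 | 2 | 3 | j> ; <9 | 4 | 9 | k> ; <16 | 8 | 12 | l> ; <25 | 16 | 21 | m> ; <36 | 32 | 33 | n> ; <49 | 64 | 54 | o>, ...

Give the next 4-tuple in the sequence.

<64 | 128 | 87 | p>

First component: perfect squares: 1², 2², 3², …, so 1, 4, 9, 16, 25, 36, 49 → 64.
Second component — ×2 each step: 1, 2, 4, 8, 16, 32, 64 → 128.
Third component: each term is the sum of the two before it; 6, 3, 9, 12, 21, 33, 54 → 87.
Letter — letters move forward 1 place in the alphabet: i, j, k, l, m, n, o → p.
So the next 4-tuple is <64 | 128 | 87 | p>.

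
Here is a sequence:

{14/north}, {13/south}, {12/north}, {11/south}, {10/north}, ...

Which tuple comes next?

{9/south}

First coordinate — −1 each step: 14, 13, 12, 11, 10 → 9.
Direction: north, south, north, south, north → south (alternates north ↔ south).
Putting it together: {9/south}.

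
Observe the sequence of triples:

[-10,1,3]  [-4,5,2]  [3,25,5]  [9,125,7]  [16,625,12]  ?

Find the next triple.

[22,3125,19]

First component: -10, -4, 3, 9, 16 → 22 (alternating steps +6, +7, +6, +7, …).
Second component: ×5 each step; 1, 5, 25, 125, 625 → 3125.
Third component goes 3, 2, 5, 7, 12 → 19 (each term is the sum of the two before it).
Putting it together: [22,3125,19].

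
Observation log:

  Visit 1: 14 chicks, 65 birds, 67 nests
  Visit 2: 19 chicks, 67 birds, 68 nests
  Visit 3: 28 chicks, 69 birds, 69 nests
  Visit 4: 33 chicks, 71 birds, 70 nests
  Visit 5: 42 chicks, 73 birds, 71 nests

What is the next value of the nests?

Nests: 67, 68, 69, 70, 71 → 72 (+1 each step).

72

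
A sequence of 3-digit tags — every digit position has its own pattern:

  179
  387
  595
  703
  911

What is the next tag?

First digit: +2 each step, mod 10, so 1, 3, 5, 7, 9 → 1.
Second digit: 7, 8, 9, 0, 1 → 2 (+1 each step, mod 10).
Third digit: −2 each step, mod 10, so 9, 7, 5, 3, 1 → 9.
Combining the parts gives 129.

129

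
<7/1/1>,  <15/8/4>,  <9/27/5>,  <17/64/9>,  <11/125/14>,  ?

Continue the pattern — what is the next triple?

For the first coordinate, alternating steps +8, −6, +8, −6, …: 7, 15, 9, 17, 11 → 19.
Second coordinate — perfect cubes: 1³, 2³, 3³, …: 1, 8, 27, 64, 125 → 216.
Third coordinate goes 1, 4, 5, 9, 14 → 23 (each term is the sum of the two before it).
Combining the parts gives <19/216/23>.

<19/216/23>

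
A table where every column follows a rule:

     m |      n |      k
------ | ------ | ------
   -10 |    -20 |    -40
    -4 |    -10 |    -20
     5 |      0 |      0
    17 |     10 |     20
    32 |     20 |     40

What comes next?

Column m: differences are 6, 9, 12, … (increasing by 3 each time), so -10, -4, 5, 17, 32 → 50.
Column n goes -20, -10, 0, 10, 20 → 30 (+10 each step).
Column k goes -40, -20, 0, 20, 40 → 60 (always 2 × the column n).
So the next row is 50  30  60.

50  30  60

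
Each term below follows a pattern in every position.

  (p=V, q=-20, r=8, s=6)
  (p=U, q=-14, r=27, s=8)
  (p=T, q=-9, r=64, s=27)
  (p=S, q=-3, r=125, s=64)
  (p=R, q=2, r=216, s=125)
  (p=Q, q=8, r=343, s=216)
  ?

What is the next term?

P: V, U, T, S, R, Q → P (letters move back 1 place in the alphabet).
Q: alternating steps +6, +5, +6, +5, …, so -20, -14, -9, -3, 2, 8 → 13.
R: perfect cubes: 2³, 3³, 4³, …, so 8, 27, 64, 125, 216, 343 → 512.
S: always the previous value of the r, so 6, 8, 27, 64, 125, 216 → 343.
Combining the parts gives (p=P, q=13, r=512, s=343).

(p=P, q=13, r=512, s=343)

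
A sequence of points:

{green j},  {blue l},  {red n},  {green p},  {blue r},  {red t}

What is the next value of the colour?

For the colour, repeats green → blue → red: green, blue, red, green, blue, red → green.

green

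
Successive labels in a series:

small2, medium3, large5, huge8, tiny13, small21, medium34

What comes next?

For the size, repeats small → medium → large → huge → tiny: small, medium, large, huge, tiny, small, medium → large.
Second component — each term is the sum of the two before it: 2, 3, 5, 8, 13, 21, 34 → 55.
Putting it together: large55.

large55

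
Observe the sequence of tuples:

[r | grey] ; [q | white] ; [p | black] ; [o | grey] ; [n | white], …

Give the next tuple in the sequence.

For the letter, letters move back 1 place in the alphabet: r, q, p, o, n → m.
Shade: grey, white, black, grey, white → black (repeats grey → white → black).
So the next tuple is [m | black].

[m | black]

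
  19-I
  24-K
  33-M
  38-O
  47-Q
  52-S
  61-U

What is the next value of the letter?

For the letter, letters move forward 2 places in the alphabet: I, K, M, O, Q, S, U → W.

W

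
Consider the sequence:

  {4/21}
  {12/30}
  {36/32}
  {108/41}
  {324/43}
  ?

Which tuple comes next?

{972/52}

For the first entry, ×3 each step: 4, 12, 36, 108, 324 → 972.
Second entry: 21, 30, 32, 41, 43 → 52 (alternating steps +9, +2, +9, +2, …).
So the next tuple is {972/52}.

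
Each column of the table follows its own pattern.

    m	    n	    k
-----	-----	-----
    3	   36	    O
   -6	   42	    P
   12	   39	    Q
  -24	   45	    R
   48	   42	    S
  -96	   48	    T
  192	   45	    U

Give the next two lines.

Column m: ×(-2) each step; 3, -6, 12, -24, 48, -96, 192 → -384 → 768.
Column n: alternating steps +6, −3, +6, −3, …; 36, 42, 39, 45, 42, 48, 45 → 51 → 48.
For the column k, letters move forward 1 place in the alphabet: O, P, Q, R, S, T, U → V → W.
Putting the parts together: -384  51  V and then 768  48  W.

-384  51  V; 768  48  W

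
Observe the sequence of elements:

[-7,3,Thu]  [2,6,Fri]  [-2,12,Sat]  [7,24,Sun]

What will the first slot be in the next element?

First slot: alternating steps +9, −4, +9, −4, …, so -7, 2, -2, 7 → 3.

3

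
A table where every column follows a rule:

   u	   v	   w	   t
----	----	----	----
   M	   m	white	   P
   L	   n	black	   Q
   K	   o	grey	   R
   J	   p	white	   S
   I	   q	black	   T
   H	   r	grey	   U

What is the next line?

Column u: letters move back 1 place in the alphabet, so M, L, K, J, I, H → G.
Column v goes m, n, o, p, q, r → s (letters move forward 1 place in the alphabet).
Column w goes white, black, grey, white, black, grey → white (repeats white → black → grey).
Column t — letters move forward 1 place in the alphabet: P, Q, R, S, T, U → V.
Putting it together: G  s  white  V.

G  s  white  V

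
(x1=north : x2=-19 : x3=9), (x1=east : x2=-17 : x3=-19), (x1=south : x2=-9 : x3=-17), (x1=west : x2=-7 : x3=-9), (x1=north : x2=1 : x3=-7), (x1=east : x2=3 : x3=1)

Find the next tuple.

(x1=south : x2=11 : x3=3)

X1 — repeats north → east → south → west: north, east, south, west, north, east → south.
X2: alternating steps +2, +8, +2, +8, …, so -19, -17, -9, -7, 1, 3 → 11.
For the x3, always the previous value of the x2: 9, -19, -17, -9, -7, 1 → 3.
Putting it together: (x1=south : x2=11 : x3=3).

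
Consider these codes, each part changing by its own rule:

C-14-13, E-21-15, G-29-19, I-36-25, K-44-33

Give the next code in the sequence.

M-51-43

Letter — letters move forward 2 places in the alphabet: C, E, G, I, K → M.
Second component — alternating steps +7, +8, +7, +8, …: 14, 21, 29, 36, 44 → 51.
Third component goes 13, 15, 19, 25, 33 → 43 (differences are 2, 4, 6, … (increasing by 2 each time)).
Combining the parts gives M-51-43.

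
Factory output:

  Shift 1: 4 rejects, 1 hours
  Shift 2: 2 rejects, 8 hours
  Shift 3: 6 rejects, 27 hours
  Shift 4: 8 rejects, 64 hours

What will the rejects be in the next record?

For the rejects, each term is the sum of the two before it: 4, 2, 6, 8 → 14.

14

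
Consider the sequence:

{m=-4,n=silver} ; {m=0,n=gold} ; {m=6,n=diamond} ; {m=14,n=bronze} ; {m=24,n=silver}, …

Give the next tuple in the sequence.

For the m, differences are 4, 6, 8, … (increasing by 2 each time): -4, 0, 6, 14, 24 → 36.
N — repeats silver → gold → diamond → bronze: silver, gold, diamond, bronze, silver → gold.
Putting it together: {m=36,n=gold}.

{m=36,n=gold}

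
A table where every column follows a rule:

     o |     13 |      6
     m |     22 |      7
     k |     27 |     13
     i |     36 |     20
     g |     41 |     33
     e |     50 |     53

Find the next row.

c  55  86

Letter: letters move back 2 places in the alphabet, so o, m, k, i, g, e → c.
For the second component, alternating steps +9, +5, +9, +5, …: 13, 22, 27, 36, 41, 50 → 55.
Third component — each term is the sum of the two before it: 6, 7, 13, 20, 33, 53 → 86.
So the next row is c  55  86.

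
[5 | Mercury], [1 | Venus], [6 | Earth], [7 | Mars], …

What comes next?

First slot: each term is the sum of the two before it, so 5, 1, 6, 7 → 13.
Planet: runs through the planets Mercury→Neptune; Mercury, Venus, Earth, Mars → Jupiter.
So the next point is [13 | Jupiter].

[13 | Jupiter]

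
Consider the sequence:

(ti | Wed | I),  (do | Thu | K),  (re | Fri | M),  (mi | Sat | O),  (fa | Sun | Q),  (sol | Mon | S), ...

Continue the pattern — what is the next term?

Note — runs through the solfège scale do→ti: ti, do, re, mi, fa, sol → la.
Day: runs through the weekdays Mon→Sun, so Wed, Thu, Fri, Sat, Sun, Mon → Tue.
Letter: I, K, M, O, Q, S → U (letters move forward 2 places in the alphabet).
Putting it together: (la | Tue | U).

(la | Tue | U)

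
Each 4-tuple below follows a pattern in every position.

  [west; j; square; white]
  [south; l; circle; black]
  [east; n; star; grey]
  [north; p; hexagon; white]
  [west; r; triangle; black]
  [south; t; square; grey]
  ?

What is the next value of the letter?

v

Letter — letters move forward 2 places in the alphabet: j, l, n, p, r, t → v.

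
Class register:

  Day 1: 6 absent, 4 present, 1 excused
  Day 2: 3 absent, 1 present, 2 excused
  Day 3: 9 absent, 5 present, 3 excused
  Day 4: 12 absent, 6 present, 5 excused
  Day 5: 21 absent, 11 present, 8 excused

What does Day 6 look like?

Absent: 6, 3, 9, 12, 21 → 33 (each term is the sum of the two before it).
Present: each term is the sum of the two before it, so 4, 1, 5, 6, 11 → 17.
Excused: each term is the sum of the two before it, so 1, 2, 3, 5, 8 → 13.
So the next row is 33 absent, 17 present, 13 excused.

33 absent, 17 present, 13 excused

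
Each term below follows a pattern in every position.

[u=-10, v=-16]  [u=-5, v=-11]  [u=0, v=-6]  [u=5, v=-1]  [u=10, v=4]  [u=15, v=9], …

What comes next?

U: -10, -5, 0, 5, 10, 15 → 20 (+5 each step).
V goes -16, -11, -6, -1, 4, 9 → 14 (always 6 less than the u).
Combining the parts gives [u=20, v=14].

[u=20, v=14]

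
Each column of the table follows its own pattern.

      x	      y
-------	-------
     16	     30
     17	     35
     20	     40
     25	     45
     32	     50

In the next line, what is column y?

Column x: 16, 17, 20, 25, 32 → 41 (differences are 1, 3, 5, … (increasing by 2 each time)).
Column y: +5 each step, so 30, 35, 40, 45, 50 → 55.

55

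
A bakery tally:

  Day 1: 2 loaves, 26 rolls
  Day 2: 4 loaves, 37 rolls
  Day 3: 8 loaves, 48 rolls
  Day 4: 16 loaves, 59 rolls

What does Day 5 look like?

Loaves — ×2 each step: 2, 4, 8, 16 → 32.
Rolls: +11 each step, so 26, 37, 48, 59 → 70.
Putting it together: 32 loaves, 70 rolls.

32 loaves, 70 rolls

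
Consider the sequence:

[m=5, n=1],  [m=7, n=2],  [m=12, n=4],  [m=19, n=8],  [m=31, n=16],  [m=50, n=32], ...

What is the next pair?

M: each term is the sum of the two before it, so 5, 7, 12, 19, 31, 50 → 81.
N: 1, 2, 4, 8, 16, 32 → 64 (×2 each step).
So the next pair is [m=81, n=64].

[m=81, n=64]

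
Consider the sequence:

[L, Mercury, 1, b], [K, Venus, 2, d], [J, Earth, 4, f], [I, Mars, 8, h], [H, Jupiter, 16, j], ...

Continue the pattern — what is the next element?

First letter goes L, K, J, I, H → G (letters move back 1 place in the alphabet).
Planet: runs through the planets Mercury→Neptune, so Mercury, Venus, Earth, Mars, Jupiter → Saturn.
Third coordinate: ×2 each step; 1, 2, 4, 8, 16 → 32.
For the second letter, letters move forward 2 places in the alphabet: b, d, f, h, j → l.
So the next element is [G, Saturn, 32, l].

[G, Saturn, 32, l]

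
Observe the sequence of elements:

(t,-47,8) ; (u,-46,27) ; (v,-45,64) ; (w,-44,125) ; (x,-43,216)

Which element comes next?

Letter goes t, u, v, w, x → y (letters move forward 1 place in the alphabet).
Second coordinate — +1 each step: -47, -46, -45, -44, -43 → -42.
Third coordinate — perfect cubes: 2³, 3³, 4³, …: 8, 27, 64, 125, 216 → 343.
Putting it together: (y,-42,343).

(y,-42,343)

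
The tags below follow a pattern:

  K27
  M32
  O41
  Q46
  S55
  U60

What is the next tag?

Letter — letters move forward 2 places in the alphabet: K, M, O, Q, S, U → W.
Second component — alternating steps +5, +9, +5, +9, …: 27, 32, 41, 46, 55, 60 → 69.
Combining the parts gives W69.

W69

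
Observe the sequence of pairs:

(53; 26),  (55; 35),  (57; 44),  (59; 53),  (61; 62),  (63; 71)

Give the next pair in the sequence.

(65; 80)

First coordinate: 53, 55, 57, 59, 61, 63 → 65 (+2 each step).
Second coordinate: 26, 35, 44, 53, 62, 71 → 80 (+9 each step).
Combining the parts gives (65; 80).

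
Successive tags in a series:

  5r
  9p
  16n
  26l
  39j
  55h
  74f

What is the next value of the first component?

96

First component: 5, 9, 16, 26, 39, 55, 74 → 96 (differences are 4, 7, 10, … (increasing by 3 each time)).
Letter: letters move back 2 places in the alphabet, so r, p, n, l, j, h, f → d.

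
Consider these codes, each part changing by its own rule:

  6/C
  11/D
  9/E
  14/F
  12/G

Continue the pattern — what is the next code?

First component: alternating steps +5, −2, +5, −2, …; 6, 11, 9, 14, 12 → 17.
Letter: letters move forward 1 place in the alphabet; C, D, E, F, G → H.
Combining the parts gives 17/H.

17/H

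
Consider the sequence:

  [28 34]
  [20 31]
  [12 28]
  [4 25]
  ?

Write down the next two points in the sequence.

First entry goes 28, 20, 12, 4 → -4 → -12 (−8 each step).
Second entry: −3 each step, so 34, 31, 28, 25 → 22 → 19.
Putting the parts together: [-4 22] and then [-12 19].

[-4 22], [-12 19]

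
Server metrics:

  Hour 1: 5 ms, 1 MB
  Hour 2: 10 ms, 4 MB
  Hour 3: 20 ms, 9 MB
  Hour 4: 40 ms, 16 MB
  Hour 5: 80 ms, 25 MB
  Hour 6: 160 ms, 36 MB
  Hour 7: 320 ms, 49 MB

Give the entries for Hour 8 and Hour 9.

Ms: ×2 each step, so 5, 10, 20, 40, 80, 160, 320 → 640 → 1280.
MB goes 1, 4, 9, 16, 25, 36, 49 → 64 → 81 (perfect squares: 1², 2², 3², …).
Putting the parts together: 640 ms, 64 MB and then 1280 ms, 81 MB.

640 ms, 64 MB; 1280 ms, 81 MB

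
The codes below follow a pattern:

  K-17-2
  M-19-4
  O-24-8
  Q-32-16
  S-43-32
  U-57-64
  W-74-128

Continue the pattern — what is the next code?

Y-94-256

For the letter, letters move forward 2 places in the alphabet: K, M, O, Q, S, U, W → Y.
For the second component, differences are 2, 5, 8, … (increasing by 3 each time): 17, 19, 24, 32, 43, 57, 74 → 94.
Third component — ×2 each step: 2, 4, 8, 16, 32, 64, 128 → 256.
Combining the parts gives Y-94-256.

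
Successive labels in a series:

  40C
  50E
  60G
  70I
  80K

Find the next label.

First component — +10 each step: 40, 50, 60, 70, 80 → 90.
Letter: letters move forward 2 places in the alphabet, so C, E, G, I, K → M.
Putting it together: 90M.

90M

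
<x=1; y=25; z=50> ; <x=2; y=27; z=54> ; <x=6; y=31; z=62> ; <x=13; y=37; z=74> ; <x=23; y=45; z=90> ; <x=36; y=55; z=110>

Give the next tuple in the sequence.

<x=52; y=67; z=134>

X: differences are 1, 4, 7, … (increasing by 3 each time), so 1, 2, 6, 13, 23, 36 → 52.
Y: differences are 2, 4, 6, … (increasing by 2 each time); 25, 27, 31, 37, 45, 55 → 67.
Z: always 2 × the y; 50, 54, 62, 74, 90, 110 → 134.
Putting it together: <x=52; y=67; z=134>.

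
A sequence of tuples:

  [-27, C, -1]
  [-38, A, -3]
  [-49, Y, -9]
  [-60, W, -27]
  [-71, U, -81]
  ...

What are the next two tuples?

For the first part, −11 each step: -27, -38, -49, -60, -71 → -82 → -93.
Letter: C, A, Y, W, U → S → Q (letters move back 2 places in the alphabet, wrapping A→Z).
Third part goes -1, -3, -9, -27, -81 → -243 → -729 (×3 each step).
So the next two tuples are [-82, S, -243] and [-93, Q, -729].

[-82, S, -243], [-93, Q, -729]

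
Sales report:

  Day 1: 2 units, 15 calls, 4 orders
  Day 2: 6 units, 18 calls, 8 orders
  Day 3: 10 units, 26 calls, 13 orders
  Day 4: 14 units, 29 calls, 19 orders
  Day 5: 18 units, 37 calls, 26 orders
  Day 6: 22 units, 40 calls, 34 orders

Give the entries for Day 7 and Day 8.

26 units, 48 calls, 43 orders; 30 units, 51 calls, 53 orders

Units: +4 each step, so 2, 6, 10, 14, 18, 22 → 26 → 30.
Calls goes 15, 18, 26, 29, 37, 40 → 48 → 51 (alternating steps +3, +8, +3, +8, …).
Orders goes 4, 8, 13, 19, 26, 34 → 43 → 53 (differences are 4, 5, 6, … (increasing by 1 each time)).
Putting the parts together: 26 units, 48 calls, 43 orders and then 30 units, 51 calls, 53 orders.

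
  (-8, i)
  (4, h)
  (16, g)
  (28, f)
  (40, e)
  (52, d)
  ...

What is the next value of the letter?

Letter — letters move back 1 place in the alphabet: i, h, g, f, e, d → c.

c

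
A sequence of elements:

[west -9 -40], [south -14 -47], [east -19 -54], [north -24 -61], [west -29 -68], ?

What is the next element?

Direction: west, south, east, north, west → south (repeats west → south → east → north).
Second slot goes -9, -14, -19, -24, -29 → -34 (−5 each step).
For the third slot, −7 each step: -40, -47, -54, -61, -68 → -75.
So the next element is [south -34 -75].

[south -34 -75]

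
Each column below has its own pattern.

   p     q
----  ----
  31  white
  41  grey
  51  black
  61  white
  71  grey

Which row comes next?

For the column p, +10 each step: 31, 41, 51, 61, 71 → 81.
Column q — repeats white → grey → black: white, grey, black, white, grey → black.
Putting it together: 81  black.

81  black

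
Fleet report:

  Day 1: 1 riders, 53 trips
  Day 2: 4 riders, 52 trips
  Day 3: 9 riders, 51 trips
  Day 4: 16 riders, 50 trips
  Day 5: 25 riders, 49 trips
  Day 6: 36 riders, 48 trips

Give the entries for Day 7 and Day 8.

Riders goes 1, 4, 9, 16, 25, 36 → 49 → 64 (perfect squares: 1², 2², 3², …).
Trips goes 53, 52, 51, 50, 49, 48 → 47 → 46 (−1 each step).
So the next two rows are 49 riders, 47 trips and 64 riders, 46 trips.

49 riders, 47 trips; 64 riders, 46 trips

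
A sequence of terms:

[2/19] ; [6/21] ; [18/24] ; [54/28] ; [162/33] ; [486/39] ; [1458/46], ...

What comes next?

[4374/54]

For the first value, ×3 each step: 2, 6, 18, 54, 162, 486, 1458 → 4374.
Second value goes 19, 21, 24, 28, 33, 39, 46 → 54 (differences are 2, 3, 4, … (increasing by 1 each time)).
So the next term is [4374/54].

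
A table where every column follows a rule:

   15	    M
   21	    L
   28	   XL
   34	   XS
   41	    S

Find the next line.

47  M

First component: alternating steps +6, +7, +6, +7, …, so 15, 21, 28, 34, 41 → 47.
Size — runs through clothing sizes XS→XL: M, L, XL, XS, S → M.
Combining the parts gives 47  M.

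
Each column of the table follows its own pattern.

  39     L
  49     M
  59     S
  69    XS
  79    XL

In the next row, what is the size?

Size goes L, M, S, XS, XL → L (runs backward through clothing sizes XS→XL).

L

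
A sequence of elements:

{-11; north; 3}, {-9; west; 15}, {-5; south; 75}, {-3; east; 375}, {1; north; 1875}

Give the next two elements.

For the first entry, alternating steps +2, +4, +2, +4, …: -11, -9, -5, -3, 1 → 3 → 7.
Direction: repeats north → west → south → east; north, west, south, east, north → west → south.
Third entry: ×5 each step; 3, 15, 75, 375, 1875 → 9375 → 46875.
Putting the parts together: {3; west; 9375} and then {7; south; 46875}.

{3; west; 9375}, {7; south; 46875}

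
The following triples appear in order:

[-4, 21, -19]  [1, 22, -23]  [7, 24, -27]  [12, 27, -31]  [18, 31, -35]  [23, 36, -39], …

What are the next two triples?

First coordinate — alternating steps +5, +6, +5, +6, …: -4, 1, 7, 12, 18, 23 → 29 → 34.
Second coordinate: differences are 1, 2, 3, … (increasing by 1 each time); 21, 22, 24, 27, 31, 36 → 42 → 49.
For the third coordinate, −4 each step: -19, -23, -27, -31, -35, -39 → -43 → -47.
Putting the parts together: [29, 42, -43] and then [34, 49, -47].

[29, 42, -43], [34, 49, -47]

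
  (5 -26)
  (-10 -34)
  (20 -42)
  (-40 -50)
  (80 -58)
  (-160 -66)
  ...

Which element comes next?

(320 -74)

First component goes 5, -10, 20, -40, 80, -160 → 320 (×(-2) each step).
Second component goes -26, -34, -42, -50, -58, -66 → -74 (−8 each step).
So the next element is (320 -74).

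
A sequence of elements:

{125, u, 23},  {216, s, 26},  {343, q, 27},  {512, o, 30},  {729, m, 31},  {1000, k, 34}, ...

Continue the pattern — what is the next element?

{1331, i, 35}

First entry — perfect cubes: 5³, 6³, 7³, …: 125, 216, 343, 512, 729, 1000 → 1331.
Letter — letters move back 2 places in the alphabet: u, s, q, o, m, k → i.
Third entry — alternating steps +3, +1, +3, +1, …: 23, 26, 27, 30, 31, 34 → 35.
Putting it together: {1331, i, 35}.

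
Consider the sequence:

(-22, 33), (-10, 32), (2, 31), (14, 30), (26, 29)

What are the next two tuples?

(38, 28), (50, 27)

First part — +12 each step: -22, -10, 2, 14, 26 → 38 → 50.
Second part — −1 each step: 33, 32, 31, 30, 29 → 28 → 27.
Putting the parts together: (38, 28) and then (50, 27).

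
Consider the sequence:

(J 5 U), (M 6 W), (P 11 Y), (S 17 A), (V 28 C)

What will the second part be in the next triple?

For the second part, each term is the sum of the two before it: 5, 6, 11, 17, 28 → 45.

45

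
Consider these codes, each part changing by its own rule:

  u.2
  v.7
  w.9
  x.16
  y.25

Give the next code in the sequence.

z.41

For the letter, letters move forward 1 place in the alphabet: u, v, w, x, y → z.
Second component: each term is the sum of the two before it, so 2, 7, 9, 16, 25 → 41.
Putting it together: z.41.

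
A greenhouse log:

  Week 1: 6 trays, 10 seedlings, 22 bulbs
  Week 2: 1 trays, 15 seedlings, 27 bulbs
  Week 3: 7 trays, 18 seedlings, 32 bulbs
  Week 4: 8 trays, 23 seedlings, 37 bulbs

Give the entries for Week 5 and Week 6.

Trays: each term is the sum of the two before it, so 6, 1, 7, 8 → 15 → 23.
Seedlings: 10, 15, 18, 23 → 26 → 31 (alternating steps +5, +3, +5, +3, …).
Bulbs — +5 each step: 22, 27, 32, 37 → 42 → 47.
Putting the parts together: 15 trays, 26 seedlings, 42 bulbs and then 23 trays, 31 seedlings, 47 bulbs.

15 trays, 26 seedlings, 42 bulbs; 23 trays, 31 seedlings, 47 bulbs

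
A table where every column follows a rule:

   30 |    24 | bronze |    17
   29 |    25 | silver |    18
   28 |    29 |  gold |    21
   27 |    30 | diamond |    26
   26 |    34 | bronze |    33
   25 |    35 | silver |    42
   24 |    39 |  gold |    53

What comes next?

First component: −1 each step; 30, 29, 28, 27, 26, 25, 24 → 23.
Second component: 24, 25, 29, 30, 34, 35, 39 → 40 (alternating steps +1, +4, +1, +4, …).
Rank: bronze, silver, gold, diamond, bronze, silver, gold → diamond (repeats bronze → silver → gold → diamond).
For the fourth component, differences are 1, 3, 5, … (increasing by 2 each time): 17, 18, 21, 26, 33, 42, 53 → 66.
Combining the parts gives 23  40  diamond  66.

23  40  diamond  66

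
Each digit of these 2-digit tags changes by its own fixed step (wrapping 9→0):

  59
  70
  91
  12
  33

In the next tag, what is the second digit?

Second digit: 9, 0, 1, 2, 3 → 4 (+1 each step, mod 10).

4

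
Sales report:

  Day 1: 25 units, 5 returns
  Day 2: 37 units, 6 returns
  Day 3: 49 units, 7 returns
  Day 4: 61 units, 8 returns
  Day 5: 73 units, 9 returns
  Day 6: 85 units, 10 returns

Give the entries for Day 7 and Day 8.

Units: +12 each step, so 25, 37, 49, 61, 73, 85 → 97 → 109.
Returns: 5, 6, 7, 8, 9, 10 → 11 → 12 (+1 each step).
Putting the parts together: 97 units, 11 returns and then 109 units, 12 returns.

97 units, 11 returns; 109 units, 12 returns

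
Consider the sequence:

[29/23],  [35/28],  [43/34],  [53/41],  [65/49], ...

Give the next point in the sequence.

[79/58]

First coordinate — differences are 6, 8, 10, … (increasing by 2 each time): 29, 35, 43, 53, 65 → 79.
Second coordinate goes 23, 28, 34, 41, 49 → 58 (differences are 5, 6, 7, … (increasing by 1 each time)).
So the next point is [79/58].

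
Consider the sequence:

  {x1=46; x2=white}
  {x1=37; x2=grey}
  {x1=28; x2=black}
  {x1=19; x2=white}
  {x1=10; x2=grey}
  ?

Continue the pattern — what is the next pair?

{x1=1; x2=black}

X1: 46, 37, 28, 19, 10 → 1 (−9 each step).
X2: repeats white → grey → black, so white, grey, black, white, grey → black.
So the next pair is {x1=1; x2=black}.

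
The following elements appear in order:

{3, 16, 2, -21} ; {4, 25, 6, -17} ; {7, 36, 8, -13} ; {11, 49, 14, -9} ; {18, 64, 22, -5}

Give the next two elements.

First slot: 3, 4, 7, 11, 18 → 29 → 47 (each term is the sum of the two before it).
Second slot: 16, 25, 36, 49, 64 → 81 → 100 (perfect squares: 4², 5², 6², …).
For the third slot, each term is the sum of the two before it: 2, 6, 8, 14, 22 → 36 → 58.
For the fourth slot, +4 each step: -21, -17, -13, -9, -5 → -1 → 3.
So the next two elements are {29, 81, 36, -1} and {47, 100, 58, 3}.

{29, 81, 36, -1}, {47, 100, 58, 3}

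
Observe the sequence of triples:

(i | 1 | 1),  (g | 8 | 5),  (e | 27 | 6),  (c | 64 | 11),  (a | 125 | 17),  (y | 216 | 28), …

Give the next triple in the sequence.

(w | 343 | 45)

Letter — letters move back 2 places in the alphabet, wrapping A→Z: i, g, e, c, a, y → w.
Second part goes 1, 8, 27, 64, 125, 216 → 343 (perfect cubes: 1³, 2³, 3³, …).
Third part: each term is the sum of the two before it; 1, 5, 6, 11, 17, 28 → 45.
Combining the parts gives (w | 343 | 45).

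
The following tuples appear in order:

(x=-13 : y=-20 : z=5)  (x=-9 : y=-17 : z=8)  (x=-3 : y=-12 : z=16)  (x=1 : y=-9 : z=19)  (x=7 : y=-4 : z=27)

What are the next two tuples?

For the x, alternating steps +4, +6, +4, +6, …: -13, -9, -3, 1, 7 → 11 → 17.
Y — alternating steps +3, +5, +3, +5, …: -20, -17, -12, -9, -4 → -1 → 4.
Z goes 5, 8, 16, 19, 27 → 30 → 38 (alternating steps +3, +8, +3, +8, …).
Putting the parts together: (x=11 : y=-1 : z=30) and then (x=17 : y=4 : z=38).

(x=11 : y=-1 : z=30), (x=17 : y=4 : z=38)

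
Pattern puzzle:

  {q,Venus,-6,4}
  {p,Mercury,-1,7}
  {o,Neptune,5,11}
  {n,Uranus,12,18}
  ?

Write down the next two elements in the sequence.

Letter: letters move back 1 place in the alphabet; q, p, o, n → m → l.
For the planet, runs backward through the planets Mercury→Neptune: Venus, Mercury, Neptune, Uranus → Saturn → Jupiter.
Third value: differences are 5, 6, 7, … (increasing by 1 each time); -6, -1, 5, 12 → 20 → 29.
For the fourth value, each term is the sum of the two before it: 4, 7, 11, 18 → 29 → 47.
Putting the parts together: {m,Saturn,20,29} and then {l,Jupiter,29,47}.

{m,Saturn,20,29}, {l,Jupiter,29,47}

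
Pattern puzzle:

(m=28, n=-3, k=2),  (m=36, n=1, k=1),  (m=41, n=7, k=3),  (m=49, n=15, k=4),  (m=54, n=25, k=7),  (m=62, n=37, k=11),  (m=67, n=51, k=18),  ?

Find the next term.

(m=75, n=67, k=29)

M: 28, 36, 41, 49, 54, 62, 67 → 75 (alternating steps +8, +5, +8, +5, …).
N goes -3, 1, 7, 15, 25, 37, 51 → 67 (differences are 4, 6, 8, … (increasing by 2 each time)).
K goes 2, 1, 3, 4, 7, 11, 18 → 29 (each term is the sum of the two before it).
So the next term is (m=75, n=67, k=29).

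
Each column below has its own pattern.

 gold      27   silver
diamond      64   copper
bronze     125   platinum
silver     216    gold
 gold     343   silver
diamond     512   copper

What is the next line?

bronze  729  platinum

Rank: repeats gold → diamond → bronze → silver; gold, diamond, bronze, silver, gold, diamond → bronze.
Second component: perfect cubes: 3³, 4³, 5³, …; 27, 64, 125, 216, 343, 512 → 729.
Metal: repeats silver → copper → platinum → gold; silver, copper, platinum, gold, silver, copper → platinum.
Putting it together: bronze  729  platinum.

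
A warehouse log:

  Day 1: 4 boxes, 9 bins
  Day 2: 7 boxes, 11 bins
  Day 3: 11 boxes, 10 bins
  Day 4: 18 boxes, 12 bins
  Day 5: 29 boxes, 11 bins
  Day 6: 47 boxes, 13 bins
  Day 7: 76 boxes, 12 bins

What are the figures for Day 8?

123 boxes, 14 bins

Boxes: 4, 7, 11, 18, 29, 47, 76 → 123 (each term is the sum of the two before it).
Bins goes 9, 11, 10, 12, 11, 13, 12 → 14 (alternating steps +2, −1, +2, −1, …).
So the next record is 123 boxes, 14 bins.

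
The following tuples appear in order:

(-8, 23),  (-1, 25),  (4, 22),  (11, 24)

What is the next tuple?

(16, 21)

First entry: alternating steps +7, +5, +7, +5, …; -8, -1, 4, 11 → 16.
Second entry: alternating steps +2, −3, +2, −3, …, so 23, 25, 22, 24 → 21.
Combining the parts gives (16, 21).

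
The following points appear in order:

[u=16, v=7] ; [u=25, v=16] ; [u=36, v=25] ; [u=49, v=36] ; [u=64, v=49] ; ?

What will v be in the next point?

64

For the u, perfect squares: 4², 5², 6², …: 16, 25, 36, 49, 64 → 81.
V: 7, 16, 25, 36, 49 → 64 (always the previous value of the u).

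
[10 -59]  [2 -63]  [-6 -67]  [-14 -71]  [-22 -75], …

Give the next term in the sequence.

[-30 -79]

First entry goes 10, 2, -6, -14, -22 → -30 (−8 each step).
For the second entry, −4 each step: -59, -63, -67, -71, -75 → -79.
Putting it together: [-30 -79].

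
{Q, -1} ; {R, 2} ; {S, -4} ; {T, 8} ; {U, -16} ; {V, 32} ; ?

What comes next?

{W, -64}

Letter: Q, R, S, T, U, V → W (letters move forward 1 place in the alphabet).
Second component goes -1, 2, -4, 8, -16, 32 → -64 (×(-2) each step).
Combining the parts gives {W, -64}.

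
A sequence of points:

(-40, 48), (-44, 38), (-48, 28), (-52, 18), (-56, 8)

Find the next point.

(-60, -2)

First component: −4 each step; -40, -44, -48, -52, -56 → -60.
Second component: −10 each step, so 48, 38, 28, 18, 8 → -2.
Combining the parts gives (-60, -2).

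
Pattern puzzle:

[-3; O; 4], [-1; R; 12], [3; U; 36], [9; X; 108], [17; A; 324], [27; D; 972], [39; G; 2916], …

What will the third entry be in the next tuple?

First entry: differences are 2, 4, 6, … (increasing by 2 each time); -3, -1, 3, 9, 17, 27, 39 → 53.
Letter goes O, R, U, X, A, D, G → J (letters move forward 3 places in the alphabet, wrapping Z→A).
For the third entry, ×3 each step: 4, 12, 36, 108, 324, 972, 2916 → 8748.

8748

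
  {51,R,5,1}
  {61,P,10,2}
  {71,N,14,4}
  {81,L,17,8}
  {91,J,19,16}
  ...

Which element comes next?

{101,H,20,32}

First value: +10 each step; 51, 61, 71, 81, 91 → 101.
Letter: R, P, N, L, J → H (letters move back 2 places in the alphabet).
For the third value, differences are 5, 4, 3, … (decreasing by 1 each time): 5, 10, 14, 17, 19 → 20.
Fourth value: ×2 each step; 1, 2, 4, 8, 16 → 32.
Combining the parts gives {101,H,20,32}.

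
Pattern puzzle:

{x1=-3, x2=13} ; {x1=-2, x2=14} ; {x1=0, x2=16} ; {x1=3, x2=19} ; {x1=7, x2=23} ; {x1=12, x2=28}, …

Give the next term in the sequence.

{x1=18, x2=34}

X1 goes -3, -2, 0, 3, 7, 12 → 18 (differences are 1, 2, 3, … (increasing by 1 each time)).
X2: differences are 1, 2, 3, … (increasing by 1 each time), so 13, 14, 16, 19, 23, 28 → 34.
Combining the parts gives {x1=18, x2=34}.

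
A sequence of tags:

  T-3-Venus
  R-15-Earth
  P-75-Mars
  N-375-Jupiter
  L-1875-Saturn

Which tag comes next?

J-9375-Uranus

Letter: letters move back 2 places in the alphabet; T, R, P, N, L → J.
For the second component, ×5 each step: 3, 15, 75, 375, 1875 → 9375.
Planet — runs through the planets Mercury→Neptune: Venus, Earth, Mars, Jupiter, Saturn → Uranus.
Putting it together: J-9375-Uranus.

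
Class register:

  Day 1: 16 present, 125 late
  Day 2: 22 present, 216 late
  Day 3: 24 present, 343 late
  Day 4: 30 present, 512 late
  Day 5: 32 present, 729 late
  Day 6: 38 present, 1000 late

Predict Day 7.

Present: 16, 22, 24, 30, 32, 38 → 40 (alternating steps +6, +2, +6, +2, …).
Late: 125, 216, 343, 512, 729, 1000 → 1331 (perfect cubes: 5³, 6³, 7³, …).
Putting it together: 40 present, 1331 late.

40 present, 1331 late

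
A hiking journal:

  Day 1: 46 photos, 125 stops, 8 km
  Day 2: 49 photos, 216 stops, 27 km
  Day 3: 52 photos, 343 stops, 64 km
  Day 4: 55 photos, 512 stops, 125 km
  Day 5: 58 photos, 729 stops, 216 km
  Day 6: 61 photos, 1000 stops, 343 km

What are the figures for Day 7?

64 photos, 1331 stops, 512 km

Photos: +3 each step; 46, 49, 52, 55, 58, 61 → 64.
Stops — perfect cubes: 5³, 6³, 7³, …: 125, 216, 343, 512, 729, 1000 → 1331.
Km: 8, 27, 64, 125, 216, 343 → 512 (perfect cubes: 2³, 3³, 4³, …).
So the next line is 64 photos, 1331 stops, 512 km.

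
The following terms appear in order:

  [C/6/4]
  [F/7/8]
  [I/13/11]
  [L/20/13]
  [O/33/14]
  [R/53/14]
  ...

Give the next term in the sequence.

For the letter, letters move forward 3 places in the alphabet: C, F, I, L, O, R → U.
Second value: 6, 7, 13, 20, 33, 53 → 86 (each term is the sum of the two before it).
Third value: 4, 8, 11, 13, 14, 14 → 13 (differences are 4, 3, 2, … (decreasing by 1 each time)).
So the next term is [U/86/13].

[U/86/13]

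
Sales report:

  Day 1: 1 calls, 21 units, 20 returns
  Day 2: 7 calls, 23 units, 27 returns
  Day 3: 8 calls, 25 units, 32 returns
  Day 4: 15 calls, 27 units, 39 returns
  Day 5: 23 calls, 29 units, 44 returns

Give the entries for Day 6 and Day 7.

Calls: 1, 7, 8, 15, 23 → 38 → 61 (each term is the sum of the two before it).
Units: 21, 23, 25, 27, 29 → 31 → 33 (+2 each step).
Returns goes 20, 27, 32, 39, 44 → 51 → 56 (alternating steps +7, +5, +7, +5, …).
Putting the parts together: 38 calls, 31 units, 51 returns and then 61 calls, 33 units, 56 returns.

38 calls, 31 units, 51 returns; 61 calls, 33 units, 56 returns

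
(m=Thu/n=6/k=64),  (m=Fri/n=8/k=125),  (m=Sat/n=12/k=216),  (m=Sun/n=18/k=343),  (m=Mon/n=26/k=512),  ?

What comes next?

M: runs through the weekdays Mon→Sun, so Thu, Fri, Sat, Sun, Mon → Tue.
N goes 6, 8, 12, 18, 26 → 36 (differences are 2, 4, 6, … (increasing by 2 each time)).
K: perfect cubes: 4³, 5³, 6³, …; 64, 125, 216, 343, 512 → 729.
Combining the parts gives (m=Tue/n=36/k=729).

(m=Tue/n=36/k=729)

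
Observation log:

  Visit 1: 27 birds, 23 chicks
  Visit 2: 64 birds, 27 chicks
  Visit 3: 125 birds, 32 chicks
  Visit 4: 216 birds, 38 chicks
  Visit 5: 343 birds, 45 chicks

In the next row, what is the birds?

Birds: perfect cubes: 3³, 4³, 5³, …; 27, 64, 125, 216, 343 → 512.

512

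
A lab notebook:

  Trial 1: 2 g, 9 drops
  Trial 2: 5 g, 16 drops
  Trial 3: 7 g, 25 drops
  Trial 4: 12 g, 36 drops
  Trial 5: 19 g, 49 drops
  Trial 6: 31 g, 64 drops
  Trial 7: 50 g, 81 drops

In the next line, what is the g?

81

For the g, each term is the sum of the two before it: 2, 5, 7, 12, 19, 31, 50 → 81.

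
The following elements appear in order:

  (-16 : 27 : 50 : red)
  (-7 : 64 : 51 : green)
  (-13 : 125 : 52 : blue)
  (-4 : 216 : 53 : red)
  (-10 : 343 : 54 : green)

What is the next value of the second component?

Second component goes 27, 64, 125, 216, 343 → 512 (perfect cubes: 3³, 4³, 5³, …).

512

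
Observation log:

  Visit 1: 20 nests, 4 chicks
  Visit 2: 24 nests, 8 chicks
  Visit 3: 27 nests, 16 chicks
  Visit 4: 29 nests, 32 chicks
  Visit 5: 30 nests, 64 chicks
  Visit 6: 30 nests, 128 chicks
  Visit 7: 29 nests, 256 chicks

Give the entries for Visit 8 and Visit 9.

For the nests, differences are 4, 3, 2, … (decreasing by 1 each time): 20, 24, 27, 29, 30, 30, 29 → 27 → 24.
Chicks: ×2 each step, so 4, 8, 16, 32, 64, 128, 256 → 512 → 1024.
Putting the parts together: 27 nests, 512 chicks and then 24 nests, 1024 chicks.

27 nests, 512 chicks; 24 nests, 1024 chicks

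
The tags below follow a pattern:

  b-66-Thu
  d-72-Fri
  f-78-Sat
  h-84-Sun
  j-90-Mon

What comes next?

l-96-Tue

Letter: letters move forward 2 places in the alphabet; b, d, f, h, j → l.
For the second component, +6 each step: 66, 72, 78, 84, 90 → 96.
Day: Thu, Fri, Sat, Sun, Mon → Tue (runs through the weekdays Mon→Sun).
Putting it together: l-96-Tue.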